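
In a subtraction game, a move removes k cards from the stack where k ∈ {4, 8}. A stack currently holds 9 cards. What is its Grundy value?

Build the Grundy sequence with g(k) = mex{g(k−s) : s ∈ {4, 8}, s ≤ k}:
k:     0  1  2  3  4  5  6  7  8  9
g(k):  0  0  0  0  1  1  1  1  2  2
So g(9) = 2.

2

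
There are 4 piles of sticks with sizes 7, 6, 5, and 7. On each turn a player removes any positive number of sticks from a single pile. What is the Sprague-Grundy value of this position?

3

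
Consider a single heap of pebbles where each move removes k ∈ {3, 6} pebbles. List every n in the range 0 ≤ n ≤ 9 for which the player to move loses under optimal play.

Grundy values for subtraction set {3, 6}:
g(0) = mex{} = 0
g(1) = mex{} = 0
g(2) = mex{} = 0
g(3) = mex{0} = 1
g(4) = mex{0} = 1
g(5) = mex{0} = 1
g(6) = mex{0,1} = 2
g(7) = mex{0,1} = 2
g(8) = mex{0,1} = 2
g(9) = mex{1,2} = 0
The P-positions (g = 0) in 0..9 are 0, 1, 2, 9.

0, 1, 2, 9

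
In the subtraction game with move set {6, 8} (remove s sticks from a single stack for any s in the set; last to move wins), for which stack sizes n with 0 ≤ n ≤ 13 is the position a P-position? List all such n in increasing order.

0, 1, 2, 3, 4, 5

Grundy values for subtraction set {6, 8}:
g(0) = mex{} = 0
g(1) = mex{} = 0
g(2) = mex{} = 0
g(3) = mex{} = 0
g(4) = mex{} = 0
g(5) = mex{} = 0
g(6) = mex{0} = 1
g(7) = mex{0} = 1
g(8) = mex{0} = 1
g(9) = mex{0} = 1
g(10) = mex{0} = 1
g(11) = mex{0} = 1
g(12) = mex{0,1} = 2
g(13) = mex{0,1} = 2
The P-positions (g = 0) in 0..13 are 0, 1, 2, 3, 4, 5.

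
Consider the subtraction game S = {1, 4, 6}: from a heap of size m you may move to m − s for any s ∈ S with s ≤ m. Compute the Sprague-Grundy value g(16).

1

Compute g(0), g(1), … for moves {1, 4, 6}:
k:     0  1  2  3  4  5  6  7  8  9 10 11 12 13 14 15 16
g(k):  0  1  0  1  2  0  1  0  1  2  0  1  0  1  2  0  1
So g(16) = 1.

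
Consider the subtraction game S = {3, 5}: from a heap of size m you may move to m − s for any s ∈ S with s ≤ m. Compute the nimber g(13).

1

Build the Grundy sequence with g(k) = mex{g(k−s) : s ∈ {3, 5}, s ≤ k}:
g(0) = mex{} = 0
g(1) = mex{} = 0
g(2) = mex{} = 0
g(3) = mex{0} = 1
g(4) = mex{0} = 1
g(5) = mex{0} = 1
g(6) = mex{0,1} = 2
g(7) = mex{0,1} = 2
g(8) = mex{1} = 0
g(9) = mex{1,2} = 0
g(10) = mex{1,2} = 0
g(11) = mex{0,2} = 1
g(12) = mex{0,2} = 1
g(13) = mex{0} = 1
So g(13) = 1.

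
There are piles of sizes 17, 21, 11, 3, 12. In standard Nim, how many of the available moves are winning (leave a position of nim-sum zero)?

0

Nim-sum: 17 XOR 21 XOR 11 XOR 3 XOR 12 = 0.
The nim-sum is already 0, so every move leaves a nonzero nim-sum — there are no winning moves.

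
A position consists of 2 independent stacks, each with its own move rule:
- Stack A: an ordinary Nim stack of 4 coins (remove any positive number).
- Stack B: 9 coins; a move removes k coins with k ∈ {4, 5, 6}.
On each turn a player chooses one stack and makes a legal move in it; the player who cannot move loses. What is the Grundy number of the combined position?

6

Stack A is a plain Nim stack of size 4, so its Grundy value is 4.
For stack B, compute g(0), g(1), … with moves {4, 5, 6}:
g(0) = mex{} = 0
g(1) = mex{} = 0
g(2) = mex{} = 0
g(3) = mex{} = 0
g(4) = mex{0} = 1
g(5) = mex{0} = 1
g(6) = mex{0} = 1
g(7) = mex{0} = 1
g(8) = mex{0,1} = 2
g(9) = mex{0,1} = 2
So g(9) = 2.
By the Sprague-Grundy theorem, the Grundy value of a sum of independent games is the XOR of the component values.
Combined value = 4 XOR 2 = 6.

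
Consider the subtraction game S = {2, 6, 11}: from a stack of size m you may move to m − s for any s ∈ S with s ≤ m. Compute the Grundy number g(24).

Compute g(0), g(1), … for moves {2, 6, 11}:
k:     0  1  2  3  4  5  6  7  8  9 10 11 12 13 14 15 16 17 18 19 20 21 22 23 24
g(k):  0  0  1  1  0  0  1  1  0  0  1  1  2  0  3  1  2  0  0  1  1  0  0  1  1
So g(24) = 1.

1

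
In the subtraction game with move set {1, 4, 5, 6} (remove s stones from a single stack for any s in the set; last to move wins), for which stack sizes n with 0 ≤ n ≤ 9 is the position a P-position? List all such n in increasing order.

0, 2, 9

Grundy values for subtraction set {1, 4, 5, 6}:
k:     0  1  2  3  4  5  6  7  8  9
g(k):  0  1  0  1  2  3  2  3  4  0
The P-positions (g = 0) in 0..9 are 0, 2, 9.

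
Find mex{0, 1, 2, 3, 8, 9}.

The values 0, 1, 2, 3 are all present; 4 is the first non-negative integer missing from the set.

4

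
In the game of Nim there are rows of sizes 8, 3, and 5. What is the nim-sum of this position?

14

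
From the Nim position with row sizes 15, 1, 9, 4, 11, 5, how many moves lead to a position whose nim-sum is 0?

3

Bitwise XOR of the heap sizes:
  1111  (15)
  0001  (1)
  1001  (9)
  0100  (4)
  1011  (11)
  0101  (5)
  ----
  1101  (13)
The overall nim-sum is X = 13. A row of size p has a winning move iff p XOR X < p (reduce it to p XOR X).
  15: 15 XOR 13 = 2 < 15 — winning move (to 2).
  1: 1 XOR 13 = 12 ≥ 1 — no move.
  9: 9 XOR 13 = 4 < 9 — winning move (to 4).
  4: 4 XOR 13 = 9 ≥ 4 — no move.
  11: 11 XOR 13 = 6 < 11 — winning move (to 6).
  5: 5 XOR 13 = 8 ≥ 5 — no move.
That gives 3 winning moves.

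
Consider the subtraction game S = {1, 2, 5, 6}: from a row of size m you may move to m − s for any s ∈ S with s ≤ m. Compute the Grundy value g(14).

Compute g(0), g(1), … for moves {1, 2, 5, 6}:
g(0) = mex{} = 0
g(1) = mex{0} = 1
g(2) = mex{0,1} = 2
g(3) = mex{1,2} = 0
g(4) = mex{0,2} = 1
g(5) = mex{0,1} = 2
g(6) = mex{0,1,2} = 3
g(7) = mex{1,2,3} = 0
g(8) = mex{0,2,3} = 1
g(9) = mex{0,1} = 2
g(10) = mex{1,2} = 0
g(11) = mex{0,2,3} = 1
g(12) = mex{0,1,3} = 2
g(13) = mex{0,1,2} = 3
g(14) = mex{1,2,3} = 0
So g(14) = 0.

0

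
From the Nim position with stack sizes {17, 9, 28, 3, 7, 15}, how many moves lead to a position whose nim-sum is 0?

3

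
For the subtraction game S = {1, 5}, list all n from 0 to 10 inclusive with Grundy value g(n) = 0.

0, 2, 4, 6, 8, 10

Build the Grundy sequence with g(k) = mex{g(k−s) : s ∈ {1, 5}, s ≤ k}:
g(0) = mex{} = 0
g(1) = mex{0} = 1
g(2) = mex{1} = 0
g(3) = mex{0} = 1
g(4) = mex{1} = 0
g(5) = mex{0} = 1
g(6) = mex{1} = 0
g(7) = mex{0} = 1
g(8) = mex{1} = 0
g(9) = mex{0} = 1
g(10) = mex{1} = 0
The P-positions (g = 0) in 0..10 are 0, 2, 4, 6, 8, 10.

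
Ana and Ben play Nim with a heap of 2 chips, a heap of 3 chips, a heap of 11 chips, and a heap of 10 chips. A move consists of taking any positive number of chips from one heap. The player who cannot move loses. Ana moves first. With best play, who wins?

Bitwise XOR of the heap sizes:
  0010  (2)
  0011  (3)
  1011  (11)
  1010  (10)
  ----
  0000  (0)
The nim-sum is 0, so this is a P-position: the player to move is in a losing position under optimal play; Ana is about to move from it and so loses — Ben wins.

Ben wins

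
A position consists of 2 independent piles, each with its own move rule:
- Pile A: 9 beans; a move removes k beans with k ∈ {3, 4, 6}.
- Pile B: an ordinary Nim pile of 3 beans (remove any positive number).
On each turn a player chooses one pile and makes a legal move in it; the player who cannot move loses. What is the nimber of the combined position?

Grundy values for pile A (subtraction set {3, 4, 6}):
k:     0  1  2  3  4  5  6  7  8  9
g(k):  0  0  0  1  1  1  2  2  2  0
So g(9) = 0.
Pile B is a plain Nim pile of size 3, so its Grundy value is 3.
By the Sprague-Grundy theorem, the Grundy value of a sum of independent games is the XOR of the component values.
Combined value = 0 ⊕ 3 = 3.

3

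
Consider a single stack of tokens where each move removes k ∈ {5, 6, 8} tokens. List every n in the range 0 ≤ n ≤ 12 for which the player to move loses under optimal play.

0, 1, 2, 3, 4

Build the Grundy sequence with g(k) = mex{g(k−s) : s ∈ {5, 6, 8}, s ≤ k}:
k:     0  1  2  3  4  5  6  7  8  9 10 11 12
g(k):  0  0  0  0  0  1  1  1  1  1  2  2  2
The P-positions (g = 0) in 0..12 are 0, 1, 2, 3, 4.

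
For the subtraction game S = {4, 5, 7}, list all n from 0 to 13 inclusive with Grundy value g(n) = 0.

0, 1, 2, 3, 11, 12, 13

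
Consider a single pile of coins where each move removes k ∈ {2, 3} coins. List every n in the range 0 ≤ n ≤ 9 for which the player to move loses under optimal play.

0, 1, 5, 6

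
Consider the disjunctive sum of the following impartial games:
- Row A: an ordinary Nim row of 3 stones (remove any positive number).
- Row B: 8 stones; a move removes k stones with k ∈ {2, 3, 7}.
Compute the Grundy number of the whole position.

2

Row A is a plain Nim row of size 3, so its Grundy value is 3.
Grundy values for row B (subtraction set {2, 3, 7}):
k:     0  1  2  3  4  5  6  7  8
g(k):  0  0  1  1  2  0  0  1  1
So g(8) = 1.
The value of a disjunctive sum is the nim-sum of the parts.
Combined value = 3 ⊕ 1 = 2.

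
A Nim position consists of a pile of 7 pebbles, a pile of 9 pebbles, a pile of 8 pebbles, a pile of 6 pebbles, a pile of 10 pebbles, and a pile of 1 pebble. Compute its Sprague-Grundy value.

11

Compute the nim-sum pairwise:
7 ⊕ 9 = 14
14 ⊕ 8 = 6
6 ⊕ 6 = 0
0 ⊕ 10 = 10
10 ⊕ 1 = 11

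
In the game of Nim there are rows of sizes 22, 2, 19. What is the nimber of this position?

Write each in binary and XOR column by column:
  10110  (22)
  00010  (2)
  10011  (19)
  -----
  00111  (7)

7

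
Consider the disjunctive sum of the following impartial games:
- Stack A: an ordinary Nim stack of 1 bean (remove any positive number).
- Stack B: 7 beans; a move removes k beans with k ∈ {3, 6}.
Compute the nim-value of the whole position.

Stack A is a plain Nim stack of size 1, so its Grundy value is 1.
Grundy values for stack B (subtraction set {3, 6}):
k:     0  1  2  3  4  5  6  7
g(k):  0  0  0  1  1  1  2  2
So g(7) = 2.
The value of a disjunctive sum is the nim-sum of the parts.
Combined value = 1 XOR 2 = 3.

3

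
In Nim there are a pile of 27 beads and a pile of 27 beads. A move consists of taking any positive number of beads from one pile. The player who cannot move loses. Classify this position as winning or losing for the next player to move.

Losing position

Compute the nim-sum pairwise:
27 ^ 27 = 0
The nim-sum is 0, so this is a P-position: the player to move is in a losing position under optimal play.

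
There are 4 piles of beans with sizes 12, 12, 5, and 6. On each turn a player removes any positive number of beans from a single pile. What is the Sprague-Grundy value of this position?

3

Compute the nim-sum pairwise:
12 XOR 12 = 0
0 XOR 5 = 5
5 XOR 6 = 3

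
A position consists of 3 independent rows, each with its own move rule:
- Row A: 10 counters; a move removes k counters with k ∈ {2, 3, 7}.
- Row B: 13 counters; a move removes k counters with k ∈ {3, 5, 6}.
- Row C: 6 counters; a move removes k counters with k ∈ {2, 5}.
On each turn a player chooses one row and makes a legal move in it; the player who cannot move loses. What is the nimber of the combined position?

0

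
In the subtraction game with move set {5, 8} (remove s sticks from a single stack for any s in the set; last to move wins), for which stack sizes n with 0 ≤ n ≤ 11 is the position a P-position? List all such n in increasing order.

0, 1, 2, 3, 4

Grundy values for subtraction set {5, 8}:
k:     0  1  2  3  4  5  6  7  8  9 10 11
g(k):  0  0  0  0  0  1  1  1  1  1  2  2
The P-positions (g = 0) in 0..11 are 0, 1, 2, 3, 4.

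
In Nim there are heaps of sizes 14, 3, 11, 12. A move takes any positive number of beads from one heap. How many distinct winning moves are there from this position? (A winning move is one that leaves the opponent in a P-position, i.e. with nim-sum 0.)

3

Nim-sum: 14 ^ 3 ^ 11 ^ 12 = 10.
The overall nim-sum is X = 10. A heap of size p has a winning move iff p XOR X < p (reduce it to p XOR X).
  14: 14 XOR 10 = 4 < 14 — winning move (to 4).
  3: 3 XOR 10 = 9 ≥ 3 — no move.
  11: 11 XOR 10 = 1 < 11 — winning move (to 1).
  12: 12 XOR 10 = 6 < 12 — winning move (to 6).
That gives 3 winning moves.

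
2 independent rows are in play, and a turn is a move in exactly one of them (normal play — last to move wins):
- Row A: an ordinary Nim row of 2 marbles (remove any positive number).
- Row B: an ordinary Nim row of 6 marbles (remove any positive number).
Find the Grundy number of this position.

4

Row A is a plain Nim row of size 2, so its Grundy value is 2.
Row B is a plain Nim row of size 6, so its Grundy value is 6.
The value of a disjunctive sum is the nim-sum of the parts.
Combined value = 2 ⊕ 6 = 4.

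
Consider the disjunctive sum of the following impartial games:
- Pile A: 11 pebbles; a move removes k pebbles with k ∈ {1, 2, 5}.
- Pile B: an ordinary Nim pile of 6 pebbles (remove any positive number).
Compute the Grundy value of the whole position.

4

Grundy values for pile A (subtraction set {1, 2, 5}):
g(0) = mex{} = 0
g(1) = mex{0} = 1
g(2) = mex{0,1} = 2
g(3) = mex{1,2} = 0
g(4) = mex{0,2} = 1
g(5) = mex{0,1} = 2
g(6) = mex{1,2} = 0
g(7) = mex{0,2} = 1
g(8) = mex{0,1} = 2
g(9) = mex{1,2} = 0
g(10) = mex{0,2} = 1
g(11) = mex{0,1} = 2
So g(11) = 2.
Pile B is a plain Nim pile of size 6, so its Grundy value is 6.
The value of a disjunctive sum is the nim-sum of the parts.
Combined value = 2 XOR 6 = 4.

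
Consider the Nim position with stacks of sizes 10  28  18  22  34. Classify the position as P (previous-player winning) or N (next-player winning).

Write each in binary and XOR column by column:
  001010  (10)
  011100  (28)
  010010  (18)
  010110  (22)
  100010  (34)
  ------
  110000  (48)
The nim-sum is 48 ≠ 0, so this is an N-position: the player to move can win.

N-position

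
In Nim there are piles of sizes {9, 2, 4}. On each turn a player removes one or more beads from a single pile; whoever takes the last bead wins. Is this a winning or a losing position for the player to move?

Winning position

Nim-sum: 9 XOR 2 XOR 4 = 15.
The nim-sum is 15 ≠ 0, so this is an N-position: the player to move can win.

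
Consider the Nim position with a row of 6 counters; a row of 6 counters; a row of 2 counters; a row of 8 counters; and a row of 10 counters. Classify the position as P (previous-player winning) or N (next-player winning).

Compute the nim-sum pairwise:
6 ⊕ 6 = 0
0 ⊕ 2 = 2
2 ⊕ 8 = 10
10 ⊕ 10 = 0
The nim-sum is 0, so this is a P-position: the player to move is in a losing position under optimal play.

P-position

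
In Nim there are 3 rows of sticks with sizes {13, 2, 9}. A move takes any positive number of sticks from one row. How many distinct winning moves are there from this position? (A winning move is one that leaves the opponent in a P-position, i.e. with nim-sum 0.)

1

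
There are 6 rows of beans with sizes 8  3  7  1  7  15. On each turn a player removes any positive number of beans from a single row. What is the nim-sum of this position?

5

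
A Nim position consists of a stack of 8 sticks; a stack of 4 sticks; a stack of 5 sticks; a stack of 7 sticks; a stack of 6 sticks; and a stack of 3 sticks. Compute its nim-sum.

Write each in binary and XOR column by column:
  1000  (8)
  0100  (4)
  0101  (5)
  0111  (7)
  0110  (6)
  0011  (3)
  ----
  1011  (11)

11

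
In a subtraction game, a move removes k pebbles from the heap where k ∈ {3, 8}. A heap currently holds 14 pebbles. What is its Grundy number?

Build the Grundy sequence with g(k) = mex{g(k−s) : s ∈ {3, 8}, s ≤ k}:
k:     0  1  2  3  4  5  6  7  8  9 10 11 12 13 14
g(k):  0  0  0  1  1  1  0  0  2  1  1  0  0  0  1
So g(14) = 1.

1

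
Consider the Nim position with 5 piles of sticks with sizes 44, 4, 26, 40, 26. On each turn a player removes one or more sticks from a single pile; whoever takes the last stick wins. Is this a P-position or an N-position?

P-position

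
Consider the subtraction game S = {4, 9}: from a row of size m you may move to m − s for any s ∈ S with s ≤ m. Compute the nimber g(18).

1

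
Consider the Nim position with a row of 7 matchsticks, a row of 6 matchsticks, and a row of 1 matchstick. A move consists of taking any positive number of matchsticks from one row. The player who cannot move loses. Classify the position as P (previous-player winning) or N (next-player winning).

P-position

Compute the nim-sum pairwise:
7 XOR 6 = 1
1 XOR 1 = 0
The nim-sum is 0, so this is a P-position: the player to move is in a losing position under optimal play.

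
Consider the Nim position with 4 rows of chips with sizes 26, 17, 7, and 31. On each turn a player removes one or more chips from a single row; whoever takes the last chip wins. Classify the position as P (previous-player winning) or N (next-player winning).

In binary:
  11010  (26)
  10001  (17)
  00111  (7)
  11111  (31)
  -----
  10011  (19)
The nim-sum is 19 ≠ 0, so this is an N-position: the player to move can win.

N-position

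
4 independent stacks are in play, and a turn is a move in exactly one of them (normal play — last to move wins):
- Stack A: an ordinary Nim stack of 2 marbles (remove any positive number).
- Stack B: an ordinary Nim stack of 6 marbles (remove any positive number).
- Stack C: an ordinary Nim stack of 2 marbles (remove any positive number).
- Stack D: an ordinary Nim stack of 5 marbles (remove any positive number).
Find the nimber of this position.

3

Stack A is a plain Nim stack of size 2, so its Grundy value is 2.
Stack B is a plain Nim stack of size 6, so its Grundy value is 6.
Stack C is a plain Nim stack of size 2, so its Grundy value is 2.
Stack D is a plain Nim stack of size 5, so its Grundy value is 5.
The value of a disjunctive sum is the nim-sum of the parts.
Combined value = 2 ⊕ 6 ⊕ 2 ⊕ 5 = 3.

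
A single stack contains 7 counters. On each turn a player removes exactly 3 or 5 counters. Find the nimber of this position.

2

Compute g(0), g(1), … for moves {3, 5}:
k:     0  1  2  3  4  5  6  7
g(k):  0  0  0  1  1  1  2  2
So g(7) = 2.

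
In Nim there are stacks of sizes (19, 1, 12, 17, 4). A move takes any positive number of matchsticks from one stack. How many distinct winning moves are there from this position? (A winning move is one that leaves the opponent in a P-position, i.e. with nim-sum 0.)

1

Nim-sum: 19 ^ 1 ^ 12 ^ 17 ^ 4 = 11.
The overall nim-sum is X = 11. A stack of size p has a winning move iff p XOR X < p (reduce it to p XOR X).
  19: 19 XOR 11 = 24 ≥ 19 — no move.
  1: 1 XOR 11 = 10 ≥ 1 — no move.
  12: 12 XOR 11 = 7 < 12 — winning move (to 7).
  17: 17 XOR 11 = 26 ≥ 17 — no move.
  4: 4 XOR 11 = 15 ≥ 4 — no move.
That gives 1 winning move.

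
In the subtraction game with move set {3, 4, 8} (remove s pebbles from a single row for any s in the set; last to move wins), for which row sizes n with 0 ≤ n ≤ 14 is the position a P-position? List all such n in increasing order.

Grundy values for subtraction set {3, 4, 8}:
g(0) = mex{} = 0
g(1) = mex{} = 0
g(2) = mex{} = 0
g(3) = mex{0} = 1
g(4) = mex{0} = 1
g(5) = mex{0} = 1
g(6) = mex{0,1} = 2
g(7) = mex{1} = 0
g(8) = mex{0,1} = 2
g(9) = mex{0,1,2} = 3
g(10) = mex{0,2} = 1
g(11) = mex{0,1,2} = 3
g(12) = mex{1,2,3} = 0
g(13) = mex{1,3} = 0
g(14) = mex{1,2,3} = 0
The P-positions (g = 0) in 0..14 are 0, 1, 2, 7, 12, 13, 14.

0, 1, 2, 7, 12, 13, 14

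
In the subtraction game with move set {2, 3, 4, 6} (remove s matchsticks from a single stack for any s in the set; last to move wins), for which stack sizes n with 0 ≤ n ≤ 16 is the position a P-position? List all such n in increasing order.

0, 1, 8, 9, 16

Compute g(0), g(1), … for moves {2, 3, 4, 6}:
k:     0  1  2  3  4  5  6  7  8  9 10 11 12 13 14 15 16
g(k):  0  0  1  1  2  2  3  3  0  0  1  1  2  2  3  3  0
The P-positions (g = 0) in 0..16 are 0, 1, 8, 9, 16.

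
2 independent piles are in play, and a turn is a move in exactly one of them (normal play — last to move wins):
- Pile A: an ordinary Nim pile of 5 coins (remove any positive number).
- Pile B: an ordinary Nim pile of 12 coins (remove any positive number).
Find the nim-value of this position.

Pile A is a plain Nim pile of size 5, so its Grundy value is 5.
Pile B is a plain Nim pile of size 12, so its Grundy value is 12.
By the Sprague-Grundy theorem, the Grundy value of a sum of independent games is the XOR of the component values.
Combined value = 5 ⊕ 12 = 9.

9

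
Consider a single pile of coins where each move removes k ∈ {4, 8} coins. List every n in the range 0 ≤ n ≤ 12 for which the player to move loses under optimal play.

Grundy values for subtraction set {4, 8}:
k:     0  1  2  3  4  5  6  7  8  9 10 11 12
g(k):  0  0  0  0  1  1  1  1  2  2  2  2  0
The P-positions (g = 0) in 0..12 are 0, 1, 2, 3, 12.

0, 1, 2, 3, 12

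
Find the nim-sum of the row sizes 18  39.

53

Write each in binary and XOR column by column:
  010010  (18)
  100111  (39)
  ------
  110101  (53)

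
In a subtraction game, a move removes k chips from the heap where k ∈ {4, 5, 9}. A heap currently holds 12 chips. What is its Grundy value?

3

Build the Grundy sequence with g(k) = mex{g(k−s) : s ∈ {4, 5, 9}, s ≤ k}:
g(0) = mex{} = 0
g(1) = mex{} = 0
g(2) = mex{} = 0
g(3) = mex{} = 0
g(4) = mex{0} = 1
g(5) = mex{0} = 1
g(6) = mex{0} = 1
g(7) = mex{0} = 1
g(8) = mex{0,1} = 2
g(9) = mex{0,1} = 2
g(10) = mex{0,1} = 2
g(11) = mex{0,1} = 2
g(12) = mex{0,1,2} = 3
So g(12) = 3.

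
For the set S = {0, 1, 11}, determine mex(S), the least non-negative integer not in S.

2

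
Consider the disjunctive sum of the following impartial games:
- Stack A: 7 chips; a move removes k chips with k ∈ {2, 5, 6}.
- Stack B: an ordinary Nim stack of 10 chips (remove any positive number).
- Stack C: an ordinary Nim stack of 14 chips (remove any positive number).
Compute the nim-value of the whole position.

7

Build the Grundy sequence for stack A with g(k) = mex{g(k−s) : s ∈ {2, 5, 6}, s ≤ k}:
g(0) = mex{} = 0
g(1) = mex{} = 0
g(2) = mex{0} = 1
g(3) = mex{0} = 1
g(4) = mex{1} = 0
g(5) = mex{0,1} = 2
g(6) = mex{0} = 1
g(7) = mex{0,1,2} = 3
So g(7) = 3.
Stack B is a plain Nim stack of size 10, so its Grundy value is 10.
Stack C is a plain Nim stack of size 14, so its Grundy value is 14.
The value of a disjunctive sum is the nim-sum of the parts.
Combined value = 3 XOR 10 XOR 14 = 7.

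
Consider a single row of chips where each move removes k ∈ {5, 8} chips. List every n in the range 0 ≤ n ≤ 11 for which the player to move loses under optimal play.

Grundy values for subtraction set {5, 8}:
g(0) = mex{} = 0
g(1) = mex{} = 0
g(2) = mex{} = 0
g(3) = mex{} = 0
g(4) = mex{} = 0
g(5) = mex{0} = 1
g(6) = mex{0} = 1
g(7) = mex{0} = 1
g(8) = mex{0} = 1
g(9) = mex{0} = 1
g(10) = mex{0,1} = 2
g(11) = mex{0,1} = 2
The P-positions (g = 0) in 0..11 are 0, 1, 2, 3, 4.

0, 1, 2, 3, 4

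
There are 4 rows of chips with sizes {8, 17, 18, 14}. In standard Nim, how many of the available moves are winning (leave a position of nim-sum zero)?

1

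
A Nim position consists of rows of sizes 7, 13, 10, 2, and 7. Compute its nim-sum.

5

Compute the nim-sum pairwise:
7 ⊕ 13 = 10
10 ⊕ 10 = 0
0 ⊕ 2 = 2
2 ⊕ 7 = 5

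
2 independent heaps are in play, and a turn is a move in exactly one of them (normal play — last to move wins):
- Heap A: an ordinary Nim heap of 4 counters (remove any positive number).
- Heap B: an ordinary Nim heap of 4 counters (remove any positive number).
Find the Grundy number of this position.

0

Heap A is a plain Nim heap of size 4, so its Grundy value is 4.
Heap B is a plain Nim heap of size 4, so its Grundy value is 4.
By the Sprague-Grundy theorem, the Grundy value of a sum of independent games is the XOR of the component values.
Combined value = 4 ⊕ 4 = 0.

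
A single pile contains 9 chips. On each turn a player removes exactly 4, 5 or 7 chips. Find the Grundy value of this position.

2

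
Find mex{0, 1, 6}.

2

The values 0, 1 are all present; 2 is the first non-negative integer missing from the set.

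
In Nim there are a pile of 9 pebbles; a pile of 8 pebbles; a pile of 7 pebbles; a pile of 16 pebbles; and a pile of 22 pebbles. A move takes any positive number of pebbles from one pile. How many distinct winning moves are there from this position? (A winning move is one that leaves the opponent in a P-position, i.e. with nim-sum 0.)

0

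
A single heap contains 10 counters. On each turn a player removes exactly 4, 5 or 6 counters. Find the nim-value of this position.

0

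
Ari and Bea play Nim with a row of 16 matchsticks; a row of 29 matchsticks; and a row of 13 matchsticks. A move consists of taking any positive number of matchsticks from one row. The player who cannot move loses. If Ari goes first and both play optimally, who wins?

Bitwise XOR of the heap sizes:
  10000  (16)
  11101  (29)
  01101  (13)
  -----
  00000  (0)
The nim-sum is 0, so this is a P-position: the player to move is in a losing position under optimal play; Ari is about to move from it and so loses — Bea wins.

Bea wins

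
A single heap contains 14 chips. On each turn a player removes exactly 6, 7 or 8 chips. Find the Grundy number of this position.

0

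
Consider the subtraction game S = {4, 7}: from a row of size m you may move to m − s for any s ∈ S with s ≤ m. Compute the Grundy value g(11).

Build the Grundy sequence with g(k) = mex{g(k−s) : s ∈ {4, 7}, s ≤ k}:
k:     0  1  2  3  4  5  6  7  8  9 10 11
g(k):  0  0  0  0  1  1  1  1  2  2  2  0
So g(11) = 0.

0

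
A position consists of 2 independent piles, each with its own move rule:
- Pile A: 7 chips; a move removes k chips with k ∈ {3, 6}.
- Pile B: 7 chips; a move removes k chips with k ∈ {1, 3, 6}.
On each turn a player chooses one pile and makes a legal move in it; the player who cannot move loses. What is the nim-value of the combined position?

Grundy values for pile A (subtraction set {3, 6}):
k:     0  1  2  3  4  5  6  7
g(k):  0  0  0  1  1  1  2  2
So g(7) = 2.
For pile B, compute g(0), g(1), … with moves {1, 3, 6}:
g(0) = mex{} = 0
g(1) = mex{0} = 1
g(2) = mex{1} = 0
g(3) = mex{0} = 1
g(4) = mex{1} = 0
g(5) = mex{0} = 1
g(6) = mex{0,1} = 2
g(7) = mex{0,1,2} = 3
So g(7) = 3.
By the Sprague-Grundy theorem, the Grundy value of a sum of independent games is the XOR of the component values.
Combined value = 2 ⊕ 3 = 1.

1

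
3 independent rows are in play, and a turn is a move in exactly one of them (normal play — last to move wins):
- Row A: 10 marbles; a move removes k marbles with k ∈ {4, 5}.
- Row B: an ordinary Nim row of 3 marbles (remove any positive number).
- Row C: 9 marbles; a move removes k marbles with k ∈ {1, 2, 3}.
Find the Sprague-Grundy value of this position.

For row A, compute g(0), g(1), … with moves {4, 5}:
g(0) = mex{} = 0
g(1) = mex{} = 0
g(2) = mex{} = 0
g(3) = mex{} = 0
g(4) = mex{0} = 1
g(5) = mex{0} = 1
g(6) = mex{0} = 1
g(7) = mex{0} = 1
g(8) = mex{0,1} = 2
g(9) = mex{1} = 0
g(10) = mex{1} = 0
So g(10) = 0.
Row B is a plain Nim row of size 3, so its Grundy value is 3.
Build the Grundy sequence for row C with g(k) = mex{g(k−s) : s ∈ {1, 2, 3}, s ≤ k}:
k:     0  1  2  3  4  5  6  7  8  9
g(k):  0  1  2  3  0  1  2  3  0  1
So g(9) = 1.
The value of a disjunctive sum is the nim-sum of the parts.
Combined value = 0 XOR 3 XOR 1 = 2.

2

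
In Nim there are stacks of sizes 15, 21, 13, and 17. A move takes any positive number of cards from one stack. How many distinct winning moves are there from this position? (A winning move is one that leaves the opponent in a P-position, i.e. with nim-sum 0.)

3

Nim-sum: 15 XOR 21 XOR 13 XOR 17 = 6.
The overall nim-sum is X = 6. A stack of size p has a winning move iff p XOR X < p (reduce it to p XOR X).
  15: 15 XOR 6 = 9 < 15 — winning move (to 9).
  21: 21 XOR 6 = 19 < 21 — winning move (to 19).
  13: 13 XOR 6 = 11 < 13 — winning move (to 11).
  17: 17 XOR 6 = 23 ≥ 17 — no move.
That gives 3 winning moves.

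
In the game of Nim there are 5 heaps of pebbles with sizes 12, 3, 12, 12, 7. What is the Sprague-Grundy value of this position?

Nim-sum: 12 XOR 3 XOR 12 XOR 12 XOR 7 = 8.

8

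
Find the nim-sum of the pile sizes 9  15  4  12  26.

20

Write each in binary and XOR column by column:
  01001  (9)
  01111  (15)
  00100  (4)
  01100  (12)
  11010  (26)
  -----
  10100  (20)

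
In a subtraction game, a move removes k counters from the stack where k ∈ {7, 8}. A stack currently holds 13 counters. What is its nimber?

Build the Grundy sequence with g(k) = mex{g(k−s) : s ∈ {7, 8}, s ≤ k}:
g(0) = mex{} = 0
g(1) = mex{} = 0
g(2) = mex{} = 0
g(3) = mex{} = 0
g(4) = mex{} = 0
g(5) = mex{} = 0
g(6) = mex{} = 0
g(7) = mex{0} = 1
g(8) = mex{0} = 1
g(9) = mex{0} = 1
g(10) = mex{0} = 1
g(11) = mex{0} = 1
g(12) = mex{0} = 1
g(13) = mex{0} = 1
So g(13) = 1.

1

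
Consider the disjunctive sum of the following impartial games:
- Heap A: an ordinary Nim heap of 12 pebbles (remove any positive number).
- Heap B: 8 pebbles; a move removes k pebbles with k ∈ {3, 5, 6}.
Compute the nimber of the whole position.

14

Heap A is a plain Nim heap of size 12, so its Grundy value is 12.
Build the Grundy sequence for heap B with g(k) = mex{g(k−s) : s ∈ {3, 5, 6}, s ≤ k}:
g(0) = mex{} = 0
g(1) = mex{} = 0
g(2) = mex{} = 0
g(3) = mex{0} = 1
g(4) = mex{0} = 1
g(5) = mex{0} = 1
g(6) = mex{0,1} = 2
g(7) = mex{0,1} = 2
g(8) = mex{0,1} = 2
So g(8) = 2.
By the Sprague-Grundy theorem, the Grundy value of a sum of independent games is the XOR of the component values.
Combined value = 12 XOR 2 = 14.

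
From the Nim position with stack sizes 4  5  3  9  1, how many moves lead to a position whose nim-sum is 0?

1

Compute the nim-sum pairwise:
4 ⊕ 5 = 1
1 ⊕ 3 = 2
2 ⊕ 9 = 11
11 ⊕ 1 = 10
The overall nim-sum is X = 10. A stack of size p has a winning move iff p XOR X < p (reduce it to p XOR X).
  4: 4 XOR 10 = 14 ≥ 4 — no move.
  5: 5 XOR 10 = 15 ≥ 5 — no move.
  3: 3 XOR 10 = 9 ≥ 3 — no move.
  9: 9 XOR 10 = 3 < 9 — winning move (to 3).
  1: 1 XOR 10 = 11 ≥ 1 — no move.
That gives 1 winning move.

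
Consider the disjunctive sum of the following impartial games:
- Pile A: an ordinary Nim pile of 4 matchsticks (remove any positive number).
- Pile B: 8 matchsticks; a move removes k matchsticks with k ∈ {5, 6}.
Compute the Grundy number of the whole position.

Pile A is a plain Nim pile of size 4, so its Grundy value is 4.
Build the Grundy sequence for pile B with g(k) = mex{g(k−s) : s ∈ {5, 6}, s ≤ k}:
k:     0  1  2  3  4  5  6  7  8
g(k):  0  0  0  0  0  1  1  1  1
So g(8) = 1.
The value of a disjunctive sum is the nim-sum of the parts.
Combined value = 4 XOR 1 = 5.

5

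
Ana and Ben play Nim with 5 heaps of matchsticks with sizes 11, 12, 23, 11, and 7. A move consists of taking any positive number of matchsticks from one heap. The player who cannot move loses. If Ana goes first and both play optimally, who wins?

Ana wins

Nim-sum: 11 XOR 12 XOR 23 XOR 11 XOR 7 = 28.
The nim-sum is 28 ≠ 0, so this is an N-position: the player to move can win; Ana has a winning move.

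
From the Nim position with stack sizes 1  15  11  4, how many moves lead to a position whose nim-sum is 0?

Compute the nim-sum pairwise:
1 XOR 15 = 14
14 XOR 11 = 5
5 XOR 4 = 1
The overall nim-sum is X = 1. A stack of size p has a winning move iff p XOR X < p (reduce it to p XOR X).
  1: 1 XOR 1 = 0 < 1 — winning move (to 0).
  15: 15 XOR 1 = 14 < 15 — winning move (to 14).
  11: 11 XOR 1 = 10 < 11 — winning move (to 10).
  4: 4 XOR 1 = 5 ≥ 4 — no move.
That gives 3 winning moves.

3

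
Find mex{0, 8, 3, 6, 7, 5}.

1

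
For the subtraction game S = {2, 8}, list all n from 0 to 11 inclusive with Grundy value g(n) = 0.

Build the Grundy sequence with g(k) = mex{g(k−s) : s ∈ {2, 8}, s ≤ k}:
g(0) = mex{} = 0
g(1) = mex{} = 0
g(2) = mex{0} = 1
g(3) = mex{0} = 1
g(4) = mex{1} = 0
g(5) = mex{1} = 0
g(6) = mex{0} = 1
g(7) = mex{0} = 1
g(8) = mex{0,1} = 2
g(9) = mex{0,1} = 2
g(10) = mex{1,2} = 0
g(11) = mex{1,2} = 0
The P-positions (g = 0) in 0..11 are 0, 1, 4, 5, 10, 11.

0, 1, 4, 5, 10, 11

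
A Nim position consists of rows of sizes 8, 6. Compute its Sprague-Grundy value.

Compute the nim-sum pairwise:
8 XOR 6 = 14

14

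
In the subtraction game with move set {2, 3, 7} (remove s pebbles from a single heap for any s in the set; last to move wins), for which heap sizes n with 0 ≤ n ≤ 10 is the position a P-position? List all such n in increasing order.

Build the Grundy sequence with g(k) = mex{g(k−s) : s ∈ {2, 3, 7}, s ≤ k}:
g(0) = mex{} = 0
g(1) = mex{} = 0
g(2) = mex{0} = 1
g(3) = mex{0} = 1
g(4) = mex{0,1} = 2
g(5) = mex{1} = 0
g(6) = mex{1,2} = 0
g(7) = mex{0,2} = 1
g(8) = mex{0} = 1
g(9) = mex{0,1} = 2
g(10) = mex{1} = 0
The P-positions (g = 0) in 0..10 are 0, 1, 5, 6, 10.

0, 1, 5, 6, 10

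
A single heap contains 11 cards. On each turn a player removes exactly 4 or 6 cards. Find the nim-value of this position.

Compute g(0), g(1), … for moves {4, 6}:
k:     0  1  2  3  4  5  6  7  8  9 10 11
g(k):  0  0  0  0  1  1  1  1  2  2  0  0
So g(11) = 0.

0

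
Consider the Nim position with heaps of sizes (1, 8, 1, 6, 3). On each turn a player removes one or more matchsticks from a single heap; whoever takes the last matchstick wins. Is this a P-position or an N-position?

Nim-sum: 1 XOR 8 XOR 1 XOR 6 XOR 3 = 13.
The nim-sum is 13 ≠ 0, so this is an N-position: the player to move can win.

N-position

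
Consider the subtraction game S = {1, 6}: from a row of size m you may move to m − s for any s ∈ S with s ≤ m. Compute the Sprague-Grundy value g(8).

Grundy values for subtraction set {1, 6}:
k:     0  1  2  3  4  5  6  7  8
g(k):  0  1  0  1  0  1  2  0  1
So g(8) = 1.

1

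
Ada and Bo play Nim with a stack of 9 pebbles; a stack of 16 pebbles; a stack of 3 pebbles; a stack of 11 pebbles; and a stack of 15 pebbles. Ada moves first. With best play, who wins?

Ada wins

Nim-sum: 9 ⊕ 16 ⊕ 3 ⊕ 11 ⊕ 15 = 30.
The nim-sum is 30 ≠ 0, so this is an N-position: the player to move can win; Ada has a winning move.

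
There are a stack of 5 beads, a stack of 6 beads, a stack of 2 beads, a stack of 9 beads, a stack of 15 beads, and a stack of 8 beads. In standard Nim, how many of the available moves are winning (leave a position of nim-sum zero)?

In binary:
  0101  (5)
  0110  (6)
  0010  (2)
  1001  (9)
  1111  (15)
  1000  (8)
  ----
  1111  (15)
The overall nim-sum is X = 15. A stack of size p has a winning move iff p XOR X < p (reduce it to p XOR X).
  5: 5 XOR 15 = 10 ≥ 5 — no move.
  6: 6 XOR 15 = 9 ≥ 6 — no move.
  2: 2 XOR 15 = 13 ≥ 2 — no move.
  9: 9 XOR 15 = 6 < 9 — winning move (to 6).
  15: 15 XOR 15 = 0 < 15 — winning move (to 0).
  8: 8 XOR 15 = 7 < 8 — winning move (to 7).
That gives 3 winning moves.

3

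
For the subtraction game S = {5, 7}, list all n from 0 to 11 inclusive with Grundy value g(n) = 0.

0, 1, 2, 3, 4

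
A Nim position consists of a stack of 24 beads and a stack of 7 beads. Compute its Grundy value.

Bitwise XOR of the heap sizes:
  11000  (24)
  00111  (7)
  -----
  11111  (31)

31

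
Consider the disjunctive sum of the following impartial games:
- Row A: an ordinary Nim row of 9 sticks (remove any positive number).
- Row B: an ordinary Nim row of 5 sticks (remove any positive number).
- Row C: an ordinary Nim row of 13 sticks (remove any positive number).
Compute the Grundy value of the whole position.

1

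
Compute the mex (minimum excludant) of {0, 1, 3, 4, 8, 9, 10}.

2

The values 0, 1 are all present; 2 is the first non-negative integer missing from the set.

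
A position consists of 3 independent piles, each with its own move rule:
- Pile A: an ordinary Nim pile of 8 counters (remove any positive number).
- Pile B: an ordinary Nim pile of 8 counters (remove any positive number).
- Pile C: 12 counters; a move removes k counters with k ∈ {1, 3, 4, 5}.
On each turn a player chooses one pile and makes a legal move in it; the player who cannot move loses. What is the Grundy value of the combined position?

2

Pile A is a plain Nim pile of size 8, so its Grundy value is 8.
Pile B is a plain Nim pile of size 8, so its Grundy value is 8.
Grundy values for pile C (subtraction set {1, 3, 4, 5}):
g(0) = mex{} = 0
g(1) = mex{0} = 1
g(2) = mex{1} = 0
g(3) = mex{0} = 1
g(4) = mex{0,1} = 2
g(5) = mex{0,1,2} = 3
g(6) = mex{0,1,3} = 2
g(7) = mex{0,1,2} = 3
g(8) = mex{1,2,3} = 0
g(9) = mex{0,2,3} = 1
g(10) = mex{1,2,3} = 0
g(11) = mex{0,2,3} = 1
g(12) = mex{0,1,3} = 2
So g(12) = 2.
The value of a disjunctive sum is the nim-sum of the parts.
Combined value = 8 XOR 8 XOR 2 = 2.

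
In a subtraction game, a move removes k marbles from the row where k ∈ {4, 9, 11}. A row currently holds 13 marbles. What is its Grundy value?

3

Build the Grundy sequence with g(k) = mex{g(k−s) : s ∈ {4, 9, 11}, s ≤ k}:
g(0) = mex{} = 0
g(1) = mex{} = 0
g(2) = mex{} = 0
g(3) = mex{} = 0
g(4) = mex{0} = 1
g(5) = mex{0} = 1
g(6) = mex{0} = 1
g(7) = mex{0} = 1
g(8) = mex{1} = 0
g(9) = mex{0,1} = 2
g(10) = mex{0,1} = 2
g(11) = mex{0,1} = 2
g(12) = mex{0} = 1
g(13) = mex{0,1,2} = 3
So g(13) = 3.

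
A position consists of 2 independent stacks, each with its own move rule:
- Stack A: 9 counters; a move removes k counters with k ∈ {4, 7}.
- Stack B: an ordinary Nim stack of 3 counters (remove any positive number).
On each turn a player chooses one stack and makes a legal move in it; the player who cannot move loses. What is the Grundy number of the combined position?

Build the Grundy sequence for stack A with g(k) = mex{g(k−s) : s ∈ {4, 7}, s ≤ k}:
g(0) = mex{} = 0
g(1) = mex{} = 0
g(2) = mex{} = 0
g(3) = mex{} = 0
g(4) = mex{0} = 1
g(5) = mex{0} = 1
g(6) = mex{0} = 1
g(7) = mex{0} = 1
g(8) = mex{0,1} = 2
g(9) = mex{0,1} = 2
So g(9) = 2.
Stack B is a plain Nim stack of size 3, so its Grundy value is 3.
The value of a disjunctive sum is the nim-sum of the parts.
Combined value = 2 XOR 3 = 1.

1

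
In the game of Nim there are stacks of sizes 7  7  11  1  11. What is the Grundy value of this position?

1

Compute the nim-sum pairwise:
7 ^ 7 = 0
0 ^ 11 = 11
11 ^ 1 = 10
10 ^ 11 = 1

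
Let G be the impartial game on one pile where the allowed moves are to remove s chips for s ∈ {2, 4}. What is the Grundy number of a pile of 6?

0

Build the Grundy sequence with g(k) = mex{g(k−s) : s ∈ {2, 4}, s ≤ k}:
k:     0  1  2  3  4  5  6
g(k):  0  0  1  1  2  2  0
So g(6) = 0.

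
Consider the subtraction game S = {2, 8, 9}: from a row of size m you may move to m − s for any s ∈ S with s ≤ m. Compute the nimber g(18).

1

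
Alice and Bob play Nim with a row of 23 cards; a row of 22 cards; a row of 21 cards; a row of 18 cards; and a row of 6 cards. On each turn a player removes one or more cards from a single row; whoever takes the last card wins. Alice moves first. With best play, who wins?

Bob wins

Compute the nim-sum pairwise:
23 ⊕ 22 = 1
1 ⊕ 21 = 20
20 ⊕ 18 = 6
6 ⊕ 6 = 0
The nim-sum is 0, so this is a P-position: the player to move is in a losing position under optimal play; Alice is about to move from it and so loses — Bob wins.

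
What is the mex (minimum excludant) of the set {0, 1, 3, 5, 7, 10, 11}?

The values 0, 1 are all present; 2 is the first non-negative integer missing from the set.

2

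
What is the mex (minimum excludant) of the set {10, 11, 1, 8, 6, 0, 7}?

2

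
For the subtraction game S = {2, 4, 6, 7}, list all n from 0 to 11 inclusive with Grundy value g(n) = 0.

Build the Grundy sequence with g(k) = mex{g(k−s) : s ∈ {2, 4, 6, 7}, s ≤ k}:
g(0) = mex{} = 0
g(1) = mex{} = 0
g(2) = mex{0} = 1
g(3) = mex{0} = 1
g(4) = mex{0,1} = 2
g(5) = mex{0,1} = 2
g(6) = mex{0,1,2} = 3
g(7) = mex{0,1,2} = 3
g(8) = mex{0,1,2,3} = 4
g(9) = mex{1,2,3} = 0
g(10) = mex{1,2,3,4} = 0
g(11) = mex{0,2,3} = 1
The P-positions (g = 0) in 0..11 are 0, 1, 9, 10.

0, 1, 9, 10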